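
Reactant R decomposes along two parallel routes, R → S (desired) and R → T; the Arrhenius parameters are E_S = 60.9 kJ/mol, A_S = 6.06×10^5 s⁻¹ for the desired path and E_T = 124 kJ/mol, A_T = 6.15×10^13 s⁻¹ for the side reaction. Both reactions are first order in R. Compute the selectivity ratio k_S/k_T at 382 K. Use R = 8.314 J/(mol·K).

4.19

With equal orders, S_{S/T} = k_S/k_T = (A_S/A_T)·exp[(E_T−E_S)/(RT)].
(E_T−E_S)/(RT) = (124−60.9)×10³/(8.314×382) = 63100/3176 = 19.87.
k_S/k_T = (6.06×10^5/6.15×10^13)·exp(19.87) = 9.854×10^-9 × 4.252×10^8 = 4.19.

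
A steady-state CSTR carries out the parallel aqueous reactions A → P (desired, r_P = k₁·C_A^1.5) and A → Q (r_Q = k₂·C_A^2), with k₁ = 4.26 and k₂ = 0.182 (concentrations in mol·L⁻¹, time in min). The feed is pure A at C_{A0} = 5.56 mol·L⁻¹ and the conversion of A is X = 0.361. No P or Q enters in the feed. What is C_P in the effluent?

Exit C_A = C_{A0}(1−X) = 5.56×0.639 = 3.553 mol·L⁻¹.
A CSTR operates uniformly at the exit composition, giving r_P = 28.53 and r_Q = 2.297 (each k·C_A^n at C_A = 3.553).
Fraction of consumed A going to P: r_P/(r_P+r_Q) = 0.9255.
C_P = 0.9255·C_{A0}·X = 0.9255×5.56×0.361 = 1.86 mol·L⁻¹.

1.86 mol·L⁻¹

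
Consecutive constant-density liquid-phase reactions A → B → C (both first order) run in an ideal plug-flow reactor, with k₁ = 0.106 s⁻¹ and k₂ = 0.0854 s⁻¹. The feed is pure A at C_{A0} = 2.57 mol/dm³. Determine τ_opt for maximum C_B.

For first-order series the maximum of C_B occurs at τ_opt = ln(k₂/k₁)/(k₂−k₁).
= ln(0.0854/0.106)/(0.0854−0.106) = ln(0.8057)/-0.02060 = -0.2161/-0.02060 = 10.5 s.

10.5 s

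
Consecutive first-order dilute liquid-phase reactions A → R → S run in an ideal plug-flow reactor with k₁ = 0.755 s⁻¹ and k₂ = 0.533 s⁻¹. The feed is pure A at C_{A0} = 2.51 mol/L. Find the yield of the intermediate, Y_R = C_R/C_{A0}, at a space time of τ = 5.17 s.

For first-order series with pure A initially, C_R(τ) = k₁C_{A0}/(k₂−k₁)·(e^(−k₁τ) − e^(−k₂τ)).
e^(−k₁τ) = e^(−0.755×5.17) = e^(−3.903) = 0.02017; e^(−k₂τ) = e^(−2.756) = 0.06357.
C_R = 0.755×2.51/(0.533−0.755) × (0.02017−0.06357) = (-8.536)×(-0.04340) = 0.3704 mol/L.
Y_R = C_R/C_{A0} = 0.3704/2.51 = 0.148.

0.148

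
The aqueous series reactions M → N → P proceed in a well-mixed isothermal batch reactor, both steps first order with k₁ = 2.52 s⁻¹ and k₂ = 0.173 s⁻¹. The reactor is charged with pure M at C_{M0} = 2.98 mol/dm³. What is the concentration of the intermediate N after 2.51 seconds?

2.07 mol/dm³

Solving the coupled first-order balances gives C_N(t) = [k₁/(k₂−k₁)]·C_{M0}·(e^(−k₁t) − e^(−k₂t)).
e^(−k₁t) = e^(−2.52×2.51) = e^(−6.325) = 0.001791; e^(−k₂t) = e^(−0.4342) = 0.6478.
C_N = 2.52×2.98/(0.173−2.52) × (0.001791−0.6478) = (-3.200)×(-0.6460) = 2.067 mol/dm³.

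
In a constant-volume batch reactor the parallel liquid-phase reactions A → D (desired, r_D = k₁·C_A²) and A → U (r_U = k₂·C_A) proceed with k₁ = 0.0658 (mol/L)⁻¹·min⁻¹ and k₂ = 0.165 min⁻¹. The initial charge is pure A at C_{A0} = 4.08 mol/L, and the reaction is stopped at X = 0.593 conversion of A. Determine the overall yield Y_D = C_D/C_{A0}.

0.312

C_A = C_{A0}(1−X) = 1.661 mol/L.
Along a PFR/batch, dC_U/dC_A = −r_U/(r_D+r_U) = −k₂/(k₂+k₁·C_A).
Integrating from C_{A0} to C_A: C_U = (0.165/0.0658)·ln[(0.165+0.0658·4.08)/(0.165+0.0658·1.66)] = 2.508·ln(0.4335/0.2743) = 1.148 mol/L.
Then C_D = (C_{A0}−C_A) − C_U = 2.419 − 1.148 = 1.272 mol/L.
Y_D = C_D/C_{A0} = 1.272/4.08 = 0.312.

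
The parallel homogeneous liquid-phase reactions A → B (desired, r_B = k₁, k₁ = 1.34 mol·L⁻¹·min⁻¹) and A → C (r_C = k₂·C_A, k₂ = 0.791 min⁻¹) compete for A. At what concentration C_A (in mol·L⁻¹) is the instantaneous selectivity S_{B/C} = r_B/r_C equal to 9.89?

0.171 mol·L⁻¹

S_{B/C} = (k₁/k₂)·C_A⁻¹ ⇒ C_A = (S·k₂/k₁)^(-1).
= (9.89×0.791/1.34)^(-1) = (5.838)^(-1) = 0.171 mol·L⁻¹.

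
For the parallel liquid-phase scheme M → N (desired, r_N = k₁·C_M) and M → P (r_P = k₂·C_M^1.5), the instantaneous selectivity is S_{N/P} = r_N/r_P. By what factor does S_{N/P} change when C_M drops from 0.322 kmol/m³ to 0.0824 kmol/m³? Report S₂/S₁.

S_{N/P} = (k₁/k₂)·C_M^-0.5, so S₂/S₁ = (C_{M,2}/C_{M,1})^-0.5.
= (0.0824/0.322)^(-0.5) = (0.2559)^(-0.5) = 1.98.

1.98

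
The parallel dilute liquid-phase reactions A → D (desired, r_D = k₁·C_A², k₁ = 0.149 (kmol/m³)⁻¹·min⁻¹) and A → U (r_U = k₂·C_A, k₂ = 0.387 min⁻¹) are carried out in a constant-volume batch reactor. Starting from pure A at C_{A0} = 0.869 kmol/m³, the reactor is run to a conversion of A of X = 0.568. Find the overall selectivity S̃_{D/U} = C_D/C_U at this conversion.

0.237

C_A = C_{A0}(1−X) = 0.3754 kmol/m³.
Along a PFR/batch, dC_U/dC_A = −r_U/(r_D+r_U) = −k₂/(k₂+k₁·C_A).
Integrating from C_{A0} to C_A: C_U = (0.387/0.149)·ln[(0.387+0.149·0.869)/(0.387+0.149·0.375)] = 2.597·ln(0.5165/0.4429) = 0.3990 kmol/m³.
Then C_D = (C_{A0}−C_A) − C_U = 0.4936 − 0.3990 = 0.09461 kmol/m³.
S̃_{D/U} = C_D/C_U = 0.09461/0.3990 = 0.237.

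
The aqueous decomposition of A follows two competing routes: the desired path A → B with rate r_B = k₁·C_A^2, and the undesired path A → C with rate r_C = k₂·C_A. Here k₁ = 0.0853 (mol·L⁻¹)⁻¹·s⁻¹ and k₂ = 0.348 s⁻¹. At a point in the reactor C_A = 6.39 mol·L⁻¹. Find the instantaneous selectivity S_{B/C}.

S_{B/C} = r_B/r_C = (k₁·C_A^2)/(k₂·C_A) = (k₁/k₂)·C_A.
= (0.0853×6.390^2) / (0.348×6.390) = 3.483/2.224 = 1.57.
Since the desired path is higher order in A, keeping C_A high (PFR or concentrated feed) favours B.

1.57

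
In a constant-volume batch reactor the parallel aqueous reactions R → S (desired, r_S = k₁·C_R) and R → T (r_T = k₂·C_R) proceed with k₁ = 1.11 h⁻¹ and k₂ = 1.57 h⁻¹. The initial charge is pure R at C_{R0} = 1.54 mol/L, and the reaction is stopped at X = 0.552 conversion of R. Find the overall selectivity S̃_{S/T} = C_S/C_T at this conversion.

0.707

C_R = C_{R0}(1−X) = 0.6899 mol/L.
Both paths are first order in R, so the instantaneous fraction to S is constant: dC_S/d(−C_R) = k₁/(k₁+k₂) = 0.4142.
C_S = 0.4142·(C_{R0}−C_R) = 0.4142×0.8501 = 0.352 mol/L.
C_T = (C_{R0}−C_R)−C_S = 0.4980 mol/L; S̃_{S/T} = 0.3521/0.4980 = 0.707.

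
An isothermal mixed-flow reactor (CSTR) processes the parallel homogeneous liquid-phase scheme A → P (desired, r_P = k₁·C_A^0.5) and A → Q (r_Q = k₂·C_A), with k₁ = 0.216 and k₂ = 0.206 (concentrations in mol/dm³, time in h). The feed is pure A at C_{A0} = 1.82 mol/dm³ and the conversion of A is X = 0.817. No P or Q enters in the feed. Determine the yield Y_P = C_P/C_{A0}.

0.527

Exit C_A = C_{A0}(1−X) = 1.82×0.183 = 0.3331 mol/dm³.
Rates in a CSTR are evaluated at the outlet concentration: r_P = 0.216×0.3331^0.5 = 0.1247, r_Q = 0.206×0.3331 = 0.06861.
Fraction of consumed A going to P: r_P/(r_P+r_Q) = 0.6450.
C_P = 0.6450·C_{A0}·X = 0.6450×1.82×0.817 = 0.959 mol/dm³; Y_P = C_P/C_{A0} = 0.527.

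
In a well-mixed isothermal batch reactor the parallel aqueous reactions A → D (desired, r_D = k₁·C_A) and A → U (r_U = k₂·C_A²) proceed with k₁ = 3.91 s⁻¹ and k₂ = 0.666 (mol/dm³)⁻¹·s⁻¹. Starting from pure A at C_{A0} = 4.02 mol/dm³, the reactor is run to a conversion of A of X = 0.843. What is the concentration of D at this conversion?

2.46 mol/dm³

C_A = C_{A0}(1−X) = 0.6311 mol/dm³.
Along a PFR/batch, dC_D/dC_A = −r_D/(r_D+r_U) = −k₁/(k₁+k₂·C_A).
Integrating from C_{A0} to C_A: C_D = (3.91/0.666)·ln[(3.91+0.666·4.02)/(3.91+0.666·0.631)] = 5.871·ln(6.587/4.330) = 2.463 mol/dm³.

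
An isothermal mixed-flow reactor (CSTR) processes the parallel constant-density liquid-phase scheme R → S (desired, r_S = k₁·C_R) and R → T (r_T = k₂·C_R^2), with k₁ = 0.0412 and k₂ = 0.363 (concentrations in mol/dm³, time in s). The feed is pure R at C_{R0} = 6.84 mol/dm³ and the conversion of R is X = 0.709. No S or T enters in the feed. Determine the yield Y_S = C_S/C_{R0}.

0.0382

Exit C_R = C_{R0}(1−X) = 6.84×0.291 = 1.990 mol/dm³.
In a CSTR the entire volume is at exit conditions, so r_S = 0.0412×1.990 = 0.08201 and r_T = 0.363×1.990^2 = 1.438.
Fraction of consumed R going to S: r_S/(r_S+r_T) = 0.05395.
C_S = 0.05395·C_{R0}·X = 0.05395×6.84×0.709 = 0.262 mol/dm³; Y_S = C_S/C_{R0} = 0.0382.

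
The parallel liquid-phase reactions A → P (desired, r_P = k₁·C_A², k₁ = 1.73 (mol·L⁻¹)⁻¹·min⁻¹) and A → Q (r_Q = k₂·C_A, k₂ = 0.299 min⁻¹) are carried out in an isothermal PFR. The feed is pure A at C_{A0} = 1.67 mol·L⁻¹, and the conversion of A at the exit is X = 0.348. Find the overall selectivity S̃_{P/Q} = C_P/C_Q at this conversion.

7.88

C_A = C_{A0}(1−X) = 1.089 mol·L⁻¹.
Along a PFR/batch, dC_Q/dC_A = −r_Q/(r_P+r_Q) = −k₂/(k₂+k₁·C_A).
Integrating from C_{A0} to C_A: C_Q = (0.299/1.73)·ln[(0.299+1.73·1.67)/(0.299+1.73·1.09)] = 0.1728·ln(3.188/2.183) = 0.06548 mol·L⁻¹.
Then C_P = (C_{A0}−C_A) − C_Q = 0.5812 − 0.06548 = 0.5157 mol·L⁻¹.
S̃_{P/Q} = C_P/C_Q = 0.5157/0.06548 = 7.88.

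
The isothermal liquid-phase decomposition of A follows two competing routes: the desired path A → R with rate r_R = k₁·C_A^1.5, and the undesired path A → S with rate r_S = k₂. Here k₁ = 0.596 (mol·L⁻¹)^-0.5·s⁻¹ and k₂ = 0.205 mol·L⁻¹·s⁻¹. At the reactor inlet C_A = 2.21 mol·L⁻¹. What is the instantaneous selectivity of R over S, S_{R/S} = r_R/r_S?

S_{R/S} = r_R/r_S = (k₁·C_A^1.5)/(k₂) = (k₁/k₂)·C_A^1.5.
= (0.596×2.210^1.5) / (0.205) = 1.958/0.2050 = 9.55.

9.55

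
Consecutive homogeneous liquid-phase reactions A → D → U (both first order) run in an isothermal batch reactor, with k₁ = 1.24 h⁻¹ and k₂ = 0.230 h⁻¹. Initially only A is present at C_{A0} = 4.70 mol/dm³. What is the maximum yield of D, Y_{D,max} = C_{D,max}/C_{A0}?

Evaluating C_D at t_opt = ln(k₂/k₁)/(k₂−k₁) gives C_{D,max}/C_{A0} = (k₁/k₂)^[k₂/(k₂−k₁)].
= (1.24/0.230)^(0.230/(0.230−1.24)) = (5.391)^(-0.2277) = 0.6814.

0.681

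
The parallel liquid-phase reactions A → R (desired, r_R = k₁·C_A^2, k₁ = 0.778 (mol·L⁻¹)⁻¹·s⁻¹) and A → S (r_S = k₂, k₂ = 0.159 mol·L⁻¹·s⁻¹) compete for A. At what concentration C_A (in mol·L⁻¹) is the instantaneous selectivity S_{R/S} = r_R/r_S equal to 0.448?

0.303 mol·L⁻¹

S_{R/S} = (k₁/k₂)·C_A^2 ⇒ C_A = (S·k₂/k₁)^(0.5).
= (0.448×0.159/0.778)^(0.5) = (0.09156)^(0.5) = 0.303 mol·L⁻¹.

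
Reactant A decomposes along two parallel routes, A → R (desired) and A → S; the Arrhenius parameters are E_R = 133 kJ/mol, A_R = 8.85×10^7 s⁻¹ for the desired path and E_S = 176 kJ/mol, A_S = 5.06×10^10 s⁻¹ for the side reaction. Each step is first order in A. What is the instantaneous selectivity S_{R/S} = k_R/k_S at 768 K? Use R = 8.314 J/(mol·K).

1.47

Since both paths have the same order in A, the concentration cancels and S_{R/S} = k_R/k_S = (A_R/A_S)·exp[(E_S−E_R)/(RT)].
(E_S−E_R)/(RT) = (176−133)×10³/(8.314×768) = 43000/6385 = 6.734.
k_R/k_S = (8.85×10^7/5.06×10^10)·exp(6.734) = 0.001749 × 840.8 = 1.47.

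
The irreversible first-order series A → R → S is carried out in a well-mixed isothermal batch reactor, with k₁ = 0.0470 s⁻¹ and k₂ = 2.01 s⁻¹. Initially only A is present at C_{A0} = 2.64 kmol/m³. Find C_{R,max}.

Evaluating C_R at t_opt = ln(k₂/k₁)/(k₂−k₁) gives C_{R,max}/C_{A0} = (k₁/k₂)^[k₂/(k₂−k₁)].
= (0.0470/2.01)^(2.01/(2.01−0.0470)) = (0.02338)^(1.024) = 0.02137.
C_{R,max} = 0.02137×2.64 = 0.0564 kmol/m³.

0.0564 kmol/m³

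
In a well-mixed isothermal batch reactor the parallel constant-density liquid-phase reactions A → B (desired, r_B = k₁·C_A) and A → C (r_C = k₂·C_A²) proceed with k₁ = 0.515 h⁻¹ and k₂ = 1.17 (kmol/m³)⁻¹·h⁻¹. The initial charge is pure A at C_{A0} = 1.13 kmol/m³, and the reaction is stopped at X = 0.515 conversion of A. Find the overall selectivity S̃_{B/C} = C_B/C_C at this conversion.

0.539

C_A = C_{A0}(1−X) = 0.5480 kmol/m³.
Along a PFR/batch, dC_B/dC_A = −r_B/(r_B+r_C) = −k₁/(k₁+k₂·C_A).
Integrating from C_{A0} to C_A: C_B = (0.515/1.17)·ln[(0.515+1.17·1.13)/(0.515+1.17·0.548)] = 0.4402·ln(1.837/1.156) = 0.2038 kmol/m³.
C_C = (C_{A0}−C_A)−C_B = 0.3781 kmol/m³; S̃_{B/C} = 0.2038/0.3781 = 0.539.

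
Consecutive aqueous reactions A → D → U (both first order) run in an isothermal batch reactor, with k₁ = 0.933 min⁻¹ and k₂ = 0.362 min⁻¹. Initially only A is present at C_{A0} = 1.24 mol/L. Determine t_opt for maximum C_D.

Setting dC_D/dt = 0 gives t_opt = ln(k₂/k₁)/(k₂−k₁).
= ln(0.362/0.933)/(0.362−0.933) = ln(0.3880)/-0.5710 = -0.9468/-0.5710 = 1.66 min.

1.66 min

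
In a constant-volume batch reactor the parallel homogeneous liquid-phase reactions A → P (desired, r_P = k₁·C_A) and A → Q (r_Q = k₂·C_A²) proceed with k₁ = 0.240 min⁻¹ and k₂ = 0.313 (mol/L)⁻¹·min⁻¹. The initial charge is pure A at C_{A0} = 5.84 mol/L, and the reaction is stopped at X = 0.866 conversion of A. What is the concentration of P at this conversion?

1.11 mol/L

C_A = C_{A0}(1−X) = 0.7826 mol/L.
Along a PFR/batch, dC_P/dC_A = −r_P/(r_P+r_Q) = −k₁/(k₁+k₂·C_A).
Integrating from C_{A0} to C_A: C_P = (0.240/0.313)·ln[(0.240+0.313·5.84)/(0.240+0.313·0.783)] = 0.7668·ln(2.068/0.4849) = 1.112 mol/L.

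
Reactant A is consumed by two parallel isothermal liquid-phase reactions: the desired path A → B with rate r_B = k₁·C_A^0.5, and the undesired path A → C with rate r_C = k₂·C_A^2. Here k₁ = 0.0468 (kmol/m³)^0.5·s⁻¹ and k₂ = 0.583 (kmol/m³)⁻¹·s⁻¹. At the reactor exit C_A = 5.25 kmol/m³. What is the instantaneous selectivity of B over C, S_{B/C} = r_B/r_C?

0.00667

S_{B/C} = r_B/r_C = (k₁·C_A^0.5)/(k₂·C_A^2) = (k₁/k₂)·C_A^-1.5.
= (0.0468×5.250^0.5) / (0.583×5.250^2) = 0.1072/16.07 = 0.00667.
The undesired path is higher order in A, so low C_A (CSTR or dilute feed) favours B.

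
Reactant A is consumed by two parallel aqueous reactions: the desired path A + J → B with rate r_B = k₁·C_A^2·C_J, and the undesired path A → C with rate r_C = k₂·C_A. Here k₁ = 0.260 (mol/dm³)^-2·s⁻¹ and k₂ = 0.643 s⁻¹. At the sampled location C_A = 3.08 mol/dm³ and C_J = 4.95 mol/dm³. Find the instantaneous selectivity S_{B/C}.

S_{B/C} = r_B/r_C = (k₁·C_A^2·C_J)/(k₂·C_A) = (k₁/k₂)·C_A·C_J.
= (0.260×3.080^2×4.950) / (0.643×3.080) = 12.21/1.980 = 6.16.
Since the desired path is higher order in A, keeping C_A high (PFR or concentrated feed) favours B.

6.16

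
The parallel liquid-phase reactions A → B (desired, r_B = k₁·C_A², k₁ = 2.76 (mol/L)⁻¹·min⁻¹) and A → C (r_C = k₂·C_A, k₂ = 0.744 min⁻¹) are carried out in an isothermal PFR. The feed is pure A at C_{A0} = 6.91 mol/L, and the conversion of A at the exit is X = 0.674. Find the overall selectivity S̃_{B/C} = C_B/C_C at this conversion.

C_A = C_{A0}(1−X) = 2.253 mol/L.
Along a PFR/batch, dC_C/dC_A = −r_C/(r_B+r_C) = −k₂/(k₂+k₁·C_A).
Integrating from C_{A0} to C_A: C_C = (0.744/2.76)·ln[(0.744+2.76·6.91)/(0.744+2.76·2.25)] = 0.2696·ln(19.82/6.961) = 0.2820 mol/L.
Then C_B = (C_{A0}−C_A) − C_C = 4.657 − 0.2820 = 4.375 mol/L.
S̃_{B/C} = C_B/C_C = 4.375/0.2820 = 15.5.

15.5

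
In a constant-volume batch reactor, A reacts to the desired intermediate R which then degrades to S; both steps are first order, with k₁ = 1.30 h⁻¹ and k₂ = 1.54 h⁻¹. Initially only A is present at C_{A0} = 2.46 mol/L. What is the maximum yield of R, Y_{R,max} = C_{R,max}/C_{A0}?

Evaluating C_R at t_opt = ln(k₂/k₁)/(k₂−k₁) gives C_{R,max}/C_{A0} = (k₁/k₂)^[k₂/(k₂−k₁)].
= (1.30/1.54)^(1.54/(1.54−1.30)) = (0.8442)^(6.417) = 0.3372.

0.337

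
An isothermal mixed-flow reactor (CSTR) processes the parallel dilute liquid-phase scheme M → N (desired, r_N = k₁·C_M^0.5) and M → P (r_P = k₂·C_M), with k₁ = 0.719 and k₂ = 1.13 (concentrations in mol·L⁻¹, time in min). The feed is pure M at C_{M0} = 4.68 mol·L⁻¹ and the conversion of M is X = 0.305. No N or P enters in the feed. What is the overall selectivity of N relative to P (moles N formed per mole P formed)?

Exit C_M = C_{M0}(1−X) = 4.68×0.695 = 3.253 mol·L⁻¹.
In a CSTR the entire volume is at exit conditions, so r_N = 0.719×3.253^0.5 = 1.297 and r_P = 1.13×3.253 = 3.675.
Overall selectivity = C_N/C_P = r_Nτ/(r_Pτ) = r_N/r_P = 0.353.

0.353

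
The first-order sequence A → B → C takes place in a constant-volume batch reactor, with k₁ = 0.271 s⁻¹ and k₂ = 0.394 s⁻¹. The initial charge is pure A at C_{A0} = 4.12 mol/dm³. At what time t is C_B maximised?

The intermediate peaks when r₁ = r₂, i.e. k₁e^(−k₁t) = k₂e^(−k₂t), giving t_opt = ln(k₂/k₁)/(k₂−k₁).
= ln(0.394/0.271)/(0.394−0.271) = ln(1.454)/0.1230 = 0.3742/0.1230 = 3.04 s.

3.04 s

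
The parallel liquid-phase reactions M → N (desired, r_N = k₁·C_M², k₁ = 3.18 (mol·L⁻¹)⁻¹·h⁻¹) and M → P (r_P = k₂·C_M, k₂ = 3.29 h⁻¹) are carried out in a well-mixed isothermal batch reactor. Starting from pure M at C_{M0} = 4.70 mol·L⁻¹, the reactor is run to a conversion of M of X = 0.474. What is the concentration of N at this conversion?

C_M = C_{M0}(1−X) = 2.472 mol·L⁻¹.
Along a PFR/batch, dC_P/dC_M = −r_P/(r_N+r_P) = −k₂/(k₂+k₁·C_M).
Integrating from C_{M0} to C_M: C_P = (3.29/3.18)·ln[(3.29+3.18·4.70)/(3.29+3.18·2.47)] = 1.035·ln(18.24/11.15) = 0.5088 mol·L⁻¹.
Then C_N = (C_{M0}−C_M) − C_P = 2.228 − 0.5088 = 1.719 mol·L⁻¹.

1.72 mol·L⁻¹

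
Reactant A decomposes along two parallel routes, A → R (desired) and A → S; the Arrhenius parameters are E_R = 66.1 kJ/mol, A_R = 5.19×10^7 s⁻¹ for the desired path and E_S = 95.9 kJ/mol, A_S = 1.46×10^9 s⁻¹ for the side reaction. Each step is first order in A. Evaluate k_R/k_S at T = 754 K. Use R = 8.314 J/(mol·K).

k_R/k_S = (A_R/A_S)·exp[−(E_R−E_S)/(RT)] = (A_R/A_S)·exp[(E_S−E_R)/(RT)].
(E_S−E_R)/(RT) = (95.9−66.1)×10³/(8.314×754) = 29800/6269 = 4.754.
k_R/k_S = (5.19×10^7/1.46×10^9)·exp(4.754) = 0.03555 × 116.0 = 4.12.
Since E_R < E_S, lowering the temperature improves selectivity toward R.

4.12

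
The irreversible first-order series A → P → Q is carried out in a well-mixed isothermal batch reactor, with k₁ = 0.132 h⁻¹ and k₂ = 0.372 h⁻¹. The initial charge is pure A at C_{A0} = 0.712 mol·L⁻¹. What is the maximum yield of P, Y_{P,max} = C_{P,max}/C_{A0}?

0.201

Evaluating C_P at t_opt = ln(k₂/k₁)/(k₂−k₁) gives C_{P,max}/C_{A0} = (k₁/k₂)^[k₂/(k₂−k₁)].
= (0.132/0.372)^(0.372/(0.372−0.132)) = (0.3548)^(1.550) = 0.2007.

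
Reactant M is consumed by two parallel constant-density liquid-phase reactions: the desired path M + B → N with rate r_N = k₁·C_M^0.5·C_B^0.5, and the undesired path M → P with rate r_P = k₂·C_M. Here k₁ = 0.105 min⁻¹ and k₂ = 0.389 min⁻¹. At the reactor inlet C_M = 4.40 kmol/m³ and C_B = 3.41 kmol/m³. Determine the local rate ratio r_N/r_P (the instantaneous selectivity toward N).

0.238

S_{N/P} = r_N/r_P = (k₁·C_M^0.5·C_B^0.5)/(k₂·C_M) = (k₁/k₂)·C_M^-0.5·C_B^0.5.
= (0.105×4.400^0.5×3.410^0.5) / (0.389×4.400) = 0.4067/1.712 = 0.238.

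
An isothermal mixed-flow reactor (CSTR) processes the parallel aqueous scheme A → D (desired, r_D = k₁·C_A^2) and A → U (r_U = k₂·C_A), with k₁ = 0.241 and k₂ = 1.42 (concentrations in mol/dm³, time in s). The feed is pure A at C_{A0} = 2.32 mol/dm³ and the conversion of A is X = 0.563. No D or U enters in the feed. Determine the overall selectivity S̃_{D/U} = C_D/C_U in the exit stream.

0.172

Exit C_A = C_{A0}(1−X) = 2.32×0.437 = 1.014 mol/dm³.
In a CSTR the entire volume is at exit conditions, so r_D = 0.241×1.014^2 = 0.2477 and r_U = 1.42×1.014 = 1.440.
Overall selectivity = C_D/C_U = r_Dτ/(r_Uτ) = r_D/r_U = 0.172.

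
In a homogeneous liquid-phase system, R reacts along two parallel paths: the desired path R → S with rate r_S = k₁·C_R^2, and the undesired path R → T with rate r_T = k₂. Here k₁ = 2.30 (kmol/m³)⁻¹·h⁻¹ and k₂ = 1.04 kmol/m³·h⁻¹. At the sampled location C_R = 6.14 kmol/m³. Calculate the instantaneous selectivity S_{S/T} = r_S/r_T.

S_{S/T} = r_S/r_T = (k₁·C_R^2)/(k₂) = (k₁/k₂)·C_R^2.
= (2.30×6.140^2) / (1.04) = 86.71/1.040 = 83.4.
Since the desired path is higher order in R, keeping C_R high (PFR or concentrated feed) favours S.

83.4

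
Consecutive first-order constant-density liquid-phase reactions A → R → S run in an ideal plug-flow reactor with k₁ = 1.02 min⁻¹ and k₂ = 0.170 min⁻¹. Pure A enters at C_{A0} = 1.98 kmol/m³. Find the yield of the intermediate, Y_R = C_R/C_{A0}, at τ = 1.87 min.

The intermediate concentration in a first-order A→B→C sequence is C_R = k₁C_{A0}(e^(−k₁τ) − e^(−k₂τ))/(k₂−k₁).
e^(−k₁τ) = e^(−1.02×1.87) = e^(−1.907) = 0.1485; e^(−k₂τ) = e^(−0.3179) = 0.7277.
C_R = 1.02×1.98/(0.170−1.02) × (0.1485−0.7277) = (-2.376)×(-0.5792) = 1.376 kmol/m³.
Y_R = C_R/C_{A0} = 1.376/1.98 = 0.695.

0.695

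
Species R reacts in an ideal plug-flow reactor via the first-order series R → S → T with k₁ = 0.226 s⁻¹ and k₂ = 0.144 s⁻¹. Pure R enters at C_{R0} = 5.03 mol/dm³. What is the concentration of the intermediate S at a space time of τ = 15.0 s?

1.13 mol/dm³

The intermediate concentration in a first-order A→B→C sequence is C_S = k₁C_{R0}(e^(−k₁τ) − e^(−k₂τ))/(k₂−k₁).
e^(−k₁τ) = e^(−0.226×15.0) = e^(−3.390) = 0.03371; e^(−k₂τ) = e^(−2.160) = 0.1153.
C_S = 0.226×5.03/(0.144−0.226) × (0.03371−0.1153) = (-13.86)×(-0.08162) = 1.131 mol/dm³.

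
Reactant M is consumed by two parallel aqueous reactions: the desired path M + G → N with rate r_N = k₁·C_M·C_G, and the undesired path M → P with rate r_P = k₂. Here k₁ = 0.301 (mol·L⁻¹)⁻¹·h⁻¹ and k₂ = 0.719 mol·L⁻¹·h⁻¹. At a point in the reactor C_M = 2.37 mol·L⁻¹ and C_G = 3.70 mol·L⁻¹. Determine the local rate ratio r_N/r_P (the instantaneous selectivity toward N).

3.67

S_{N/P} = r_N/r_P = (k₁·C_M·C_G)/(k₂) = (k₁/k₂)·C_M·C_G.
= (0.301×2.370×3.700) / (0.719) = 2.639/0.7190 = 3.67.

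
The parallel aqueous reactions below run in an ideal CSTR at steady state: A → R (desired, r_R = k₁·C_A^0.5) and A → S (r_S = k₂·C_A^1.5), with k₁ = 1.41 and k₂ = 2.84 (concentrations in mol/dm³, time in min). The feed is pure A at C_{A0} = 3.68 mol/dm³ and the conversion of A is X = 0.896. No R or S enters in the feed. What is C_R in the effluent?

1.86 mol/dm³

Exit C_A = C_{A0}(1−X) = 3.68×0.104 = 0.3827 mol/dm³.
A CSTR operates uniformly at the exit composition, giving r_R = 0.8723 and r_S = 0.6724 (each k·C_A^n at C_A = 0.3827).
Fraction of consumed A going to R: r_R/(r_R+r_S) = 0.5647.
C_R = 0.5647·C_{A0}·X = 0.5647×3.68×0.896 = 1.86 mol/dm³.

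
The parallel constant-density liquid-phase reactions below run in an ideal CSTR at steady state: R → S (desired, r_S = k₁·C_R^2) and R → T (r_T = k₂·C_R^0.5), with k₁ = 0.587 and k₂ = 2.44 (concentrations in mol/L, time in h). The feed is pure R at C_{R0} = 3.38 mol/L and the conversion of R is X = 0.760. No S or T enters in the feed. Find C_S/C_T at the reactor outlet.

0.176

Exit C_R = C_{R0}(1−X) = 3.38×0.240 = 0.8112 mol/L.
In a CSTR the entire volume is at exit conditions, so r_S = 0.587×0.8112^2 = 0.3863 and r_T = 2.44×0.8112^0.5 = 2.198.
Overall selectivity = C_S/C_T = r_Sτ/(r_Tτ) = r_S/r_T = 0.176.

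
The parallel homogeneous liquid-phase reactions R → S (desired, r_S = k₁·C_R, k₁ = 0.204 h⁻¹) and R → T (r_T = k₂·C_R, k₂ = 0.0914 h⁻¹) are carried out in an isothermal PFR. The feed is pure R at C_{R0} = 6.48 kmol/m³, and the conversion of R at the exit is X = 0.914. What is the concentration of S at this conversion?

C_R = C_{R0}(1−X) = 0.5573 kmol/m³.
Both paths are first order in R, so the instantaneous fraction to S is constant: dC_S/d(−C_R) = k₁/(k₁+k₂) = 0.6906.
C_S = 0.6906·(C_{R0}−C_R) = 0.6906×5.923 = 4.09 kmol/m³.

4.09 kmol/m³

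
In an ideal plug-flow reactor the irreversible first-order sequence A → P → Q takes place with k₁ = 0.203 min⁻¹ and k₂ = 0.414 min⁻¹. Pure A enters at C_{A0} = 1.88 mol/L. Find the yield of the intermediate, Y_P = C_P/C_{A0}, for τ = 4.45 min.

Solving the coupled first-order balances gives C_P(τ) = [k₁/(k₂−k₁)]·C_{A0}·(e^(−k₁τ) − e^(−k₂τ)).
e^(−k₁τ) = e^(−0.203×4.45) = e^(−0.9034) = 0.4052; e^(−k₂τ) = e^(−1.842) = 0.1585.
C_P = 0.203×1.88/(0.414−0.203) × (0.4052−0.1585) = 1.809×0.2468 = 0.4463 mol/L.
Y_P = C_P/C_{A0} = 0.4463/1.88 = 0.237.

0.237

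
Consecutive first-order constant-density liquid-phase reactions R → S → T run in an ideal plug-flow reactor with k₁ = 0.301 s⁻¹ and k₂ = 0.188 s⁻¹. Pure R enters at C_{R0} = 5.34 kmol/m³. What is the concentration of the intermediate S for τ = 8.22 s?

The intermediate concentration in a first-order A→B→C sequence is C_S = k₁C_{R0}(e^(−k₁τ) − e^(−k₂τ))/(k₂−k₁).
e^(−k₁τ) = e^(−0.301×8.22) = e^(−2.474) = 0.08423; e^(−k₂τ) = e^(−1.545) = 0.2132.
C_S = 0.301×5.34/(0.188−0.301) × (0.08423−0.2132) = (-14.22)×(-0.1290) = 1.835 kmol/m³.

1.84 kmol/m³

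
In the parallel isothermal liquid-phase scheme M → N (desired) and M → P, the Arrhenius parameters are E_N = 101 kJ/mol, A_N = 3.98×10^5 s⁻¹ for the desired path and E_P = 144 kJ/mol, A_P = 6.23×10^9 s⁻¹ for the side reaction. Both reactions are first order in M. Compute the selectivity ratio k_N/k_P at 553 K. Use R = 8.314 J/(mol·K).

Since both paths have the same order in M, the concentration cancels and S_{N/P} = k_N/k_P = (A_N/A_P)·exp[(E_P−E_N)/(RT)].
(E_P−E_N)/(RT) = (144−101)×10³/(8.314×553) = 43000/4598 = 9.353.
k_N/k_P = (3.98×10^5/6.23×10^9)·exp(9.353) = 6.388×10^-5 × 11529 = 0.737.
Since E_N < E_P, lowering the temperature improves selectivity toward N.

0.737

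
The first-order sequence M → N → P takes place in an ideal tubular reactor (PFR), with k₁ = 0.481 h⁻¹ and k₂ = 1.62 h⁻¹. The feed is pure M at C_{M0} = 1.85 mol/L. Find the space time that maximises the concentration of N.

The intermediate peaks when r₁ = r₂, i.e. k₁e^(−k₁τ) = k₂e^(−k₂τ), giving τ_opt = ln(k₂/k₁)/(k₂−k₁).
= ln(1.62/0.481)/(1.62−0.481) = ln(3.368)/1.139 = 1.214/1.139 = 1.07 h.

1.07 h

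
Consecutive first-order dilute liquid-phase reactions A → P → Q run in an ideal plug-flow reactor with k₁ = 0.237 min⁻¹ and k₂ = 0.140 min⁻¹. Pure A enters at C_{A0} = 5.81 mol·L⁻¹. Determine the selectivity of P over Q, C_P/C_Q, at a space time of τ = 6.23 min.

1.50

Solving the coupled first-order balances gives C_P(τ) = [k₁/(k₂−k₁)]·C_{A0}·(e^(−k₁τ) − e^(−k₂τ)).
e^(−k₁τ) = e^(−0.237×6.23) = e^(−1.477) = 0.2284; e^(−k₂τ) = e^(−0.8722) = 0.4180.
C_P = 0.237×5.81/(0.140−0.237) × (0.2284−0.4180) = (-14.20)×(-0.1896) = 2.691 mol·L⁻¹.
C_A = C_{A0}e^(−k₁τ) = 1.327 mol·L⁻¹, so C_Q = C_{A0}−C_A−C_P = 1.791 mol·L⁻¹; C_P/C_Q = 1.50.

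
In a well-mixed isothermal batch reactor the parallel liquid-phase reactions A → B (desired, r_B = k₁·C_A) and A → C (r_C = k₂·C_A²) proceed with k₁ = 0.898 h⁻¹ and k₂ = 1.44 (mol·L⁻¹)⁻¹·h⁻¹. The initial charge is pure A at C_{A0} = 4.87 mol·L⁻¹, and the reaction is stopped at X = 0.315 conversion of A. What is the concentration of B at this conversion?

0.204 mol·L⁻¹

C_A = C_{A0}(1−X) = 3.336 mol·L⁻¹.
Along a PFR/batch, dC_B/dC_A = −r_B/(r_B+r_C) = −k₁/(k₁+k₂·C_A).
Integrating from C_{A0} to C_A: C_B = (0.898/1.44)·ln[(0.898+1.44·4.87)/(0.898+1.44·3.34)] = 0.6236·ln(7.911/5.702) = 0.2042 mol·L⁻¹.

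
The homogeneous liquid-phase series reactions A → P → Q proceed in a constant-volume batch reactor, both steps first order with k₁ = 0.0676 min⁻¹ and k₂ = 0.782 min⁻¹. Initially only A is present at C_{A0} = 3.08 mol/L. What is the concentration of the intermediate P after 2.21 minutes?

For first-order series with pure A initially, C_P(t) = k₁C_{A0}/(k₂−k₁)·(e^(−k₁t) − e^(−k₂t)).
e^(−k₁t) = e^(−0.0676×2.21) = e^(−0.1494) = 0.8612; e^(−k₂t) = e^(−1.728) = 0.1776.
C_P = 0.0676×3.08/(0.782−0.0676) × (0.8612−0.1776) = 0.2914×0.6836 = 0.1992 mol/L.

0.199 mol/L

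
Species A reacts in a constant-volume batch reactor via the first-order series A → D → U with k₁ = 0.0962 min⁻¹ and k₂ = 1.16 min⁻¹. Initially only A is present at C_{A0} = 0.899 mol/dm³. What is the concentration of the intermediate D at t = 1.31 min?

0.0539 mol/dm³

The intermediate concentration in a first-order A→B→C sequence is C_D = k₁C_{A0}(e^(−k₁t) − e^(−k₂t))/(k₂−k₁).
e^(−k₁t) = e^(−0.0962×1.31) = e^(−0.1260) = 0.8816; e^(−k₂t) = e^(−1.520) = 0.2188.
C_D = 0.0962×0.899/(1.16−0.0962) × (0.8816−0.2188) = 0.08130×0.6628 = 0.05388 mol/dm³.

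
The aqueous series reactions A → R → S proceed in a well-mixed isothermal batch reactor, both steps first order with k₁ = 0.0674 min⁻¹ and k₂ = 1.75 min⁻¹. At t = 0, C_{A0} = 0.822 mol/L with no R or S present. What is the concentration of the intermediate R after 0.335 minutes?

0.0139 mol/L

For first-order series with pure A initially, C_R(t) = k₁C_{A0}/(k₂−k₁)·(e^(−k₁t) − e^(−k₂t)).
e^(−k₁t) = e^(−0.0674×0.335) = e^(−0.02258) = 0.9777; e^(−k₂t) = e^(−0.5863) = 0.5564.
C_R = 0.0674×0.822/(1.75−0.0674) × (0.9777−0.5564) = 0.03293×0.4213 = 0.01387 mol/L.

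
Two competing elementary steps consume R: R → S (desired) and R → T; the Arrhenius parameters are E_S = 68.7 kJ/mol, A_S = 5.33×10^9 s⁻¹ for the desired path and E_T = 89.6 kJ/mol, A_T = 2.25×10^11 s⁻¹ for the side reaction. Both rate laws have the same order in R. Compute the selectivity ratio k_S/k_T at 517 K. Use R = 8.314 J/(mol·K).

3.06

k_S/k_T = (A_S/A_T)·exp[−(E_S−E_T)/(RT)] = (A_S/A_T)·exp[(E_T−E_S)/(RT)].
(E_T−E_S)/(RT) = (89.6−68.7)×10³/(8.314×517) = 20900/4298 = 4.862.
k_S/k_T = (5.33×10^9/2.25×10^11)·exp(4.862) = 0.02369 × 129.3 = 3.06.
Since E_S < E_T, lowering the temperature improves selectivity toward S.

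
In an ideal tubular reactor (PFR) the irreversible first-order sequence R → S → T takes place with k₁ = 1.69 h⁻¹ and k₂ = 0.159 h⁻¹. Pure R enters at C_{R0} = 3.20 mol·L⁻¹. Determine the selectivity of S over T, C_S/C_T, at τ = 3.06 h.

2.09

The intermediate concentration in a first-order A→B→C sequence is C_S = k₁C_{R0}(e^(−k₁τ) − e^(−k₂τ))/(k₂−k₁).
e^(−k₁τ) = e^(−1.69×3.06) = e^(−5.171) = 0.005677; e^(−k₂τ) = e^(−0.4865) = 0.6147.
C_S = 1.69×3.20/(0.159−1.69) × (0.005677−0.6147) = (-3.532)×(-0.6091) = 2.151 mol·L⁻¹.
C_R = C_{R0}e^(−k₁τ) = 0.01817 mol·L⁻¹, so C_T = C_{R0}−C_R−C_S = 1.030 mol·L⁻¹; C_S/C_T = 2.09.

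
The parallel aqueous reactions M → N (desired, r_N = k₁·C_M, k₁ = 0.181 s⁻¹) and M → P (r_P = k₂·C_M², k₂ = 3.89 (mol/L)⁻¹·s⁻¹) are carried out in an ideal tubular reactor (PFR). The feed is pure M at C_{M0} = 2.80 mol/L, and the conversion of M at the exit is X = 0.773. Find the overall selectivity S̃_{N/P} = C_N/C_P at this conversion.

0.0317

C_M = C_{M0}(1−X) = 0.6356 mol/L.
Along a PFR/batch, dC_N/dC_M = −r_N/(r_N+r_P) = −k₁/(k₁+k₂·C_M).
Integrating from C_{M0} to C_M: C_N = (0.181/3.89)·ln[(0.181+3.89·2.80)/(0.181+3.89·0.636)] = 0.04653·ln(11.07/2.653) = 0.06647 mol/L.
C_P = (C_{M0}−C_M)−C_N = 2.098 mol/L; S̃_{N/P} = 0.06647/2.098 = 0.0317.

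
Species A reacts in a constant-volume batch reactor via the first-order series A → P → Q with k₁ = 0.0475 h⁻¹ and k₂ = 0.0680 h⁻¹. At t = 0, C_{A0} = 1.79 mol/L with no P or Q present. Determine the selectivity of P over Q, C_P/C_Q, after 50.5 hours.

The intermediate concentration in a first-order A→B→C sequence is C_P = k₁C_{A0}(e^(−k₁t) − e^(−k₂t))/(k₂−k₁).
e^(−k₁t) = e^(−0.0475×50.5) = e^(−2.399) = 0.09083; e^(−k₂t) = e^(−3.434) = 0.03226.
C_P = 0.0475×1.79/(0.0680−0.0475) × (0.09083−0.03226) = 4.148×0.05857 = 0.2429 mol/L.
C_A = C_{A0}e^(−k₁t) = 0.1626 mol/L, so C_Q = C_{A0}−C_A−C_P = 1.384 mol/L; C_P/C_Q = 0.175.

0.175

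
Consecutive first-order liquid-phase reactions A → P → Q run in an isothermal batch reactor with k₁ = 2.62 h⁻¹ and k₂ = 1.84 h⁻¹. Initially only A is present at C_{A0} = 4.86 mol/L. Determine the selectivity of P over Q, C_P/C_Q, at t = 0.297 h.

For first-order series with pure A initially, C_P(t) = k₁C_{A0}/(k₂−k₁)·(e^(−k₁t) − e^(−k₂t)).
e^(−k₁t) = e^(−2.62×0.297) = e^(−0.7781) = 0.4593; e^(−k₂t) = e^(−0.5465) = 0.5790.
C_P = 2.62×4.86/(1.84−2.62) × (0.4593−0.5790) = (-16.32)×(-0.1197) = 1.954 mol/L.
C_A = C_{A0}e^(−k₁t) = 2.232 mol/L, so C_Q = C_{A0}−C_A−C_P = 0.6735 mol/L; C_P/C_Q = 2.90.

2.90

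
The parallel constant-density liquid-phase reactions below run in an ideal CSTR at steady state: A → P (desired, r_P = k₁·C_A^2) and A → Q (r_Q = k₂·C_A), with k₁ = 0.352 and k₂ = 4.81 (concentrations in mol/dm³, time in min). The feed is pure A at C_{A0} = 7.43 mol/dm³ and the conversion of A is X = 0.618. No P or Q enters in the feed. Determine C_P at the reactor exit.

Exit C_A = C_{A0}(1−X) = 7.43×0.382 = 2.838 mol/dm³.
A CSTR operates uniformly at the exit composition, giving r_P = 2.836 and r_Q = 13.65 (each k·C_A^n at C_A = 2.838).
Fraction of consumed A going to P: r_P/(r_P+r_Q) = 0.1720.
C_P = 0.1720·C_{A0}·X = 0.1720×7.43×0.618 = 0.790 mol/dm³.

0.790 mol/dm³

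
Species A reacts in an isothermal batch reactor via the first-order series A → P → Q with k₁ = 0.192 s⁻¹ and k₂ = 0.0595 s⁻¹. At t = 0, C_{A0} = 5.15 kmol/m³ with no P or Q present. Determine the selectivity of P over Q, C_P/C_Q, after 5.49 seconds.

4.86

For first-order series with pure A initially, C_P(t) = k₁C_{A0}/(k₂−k₁)·(e^(−k₁t) − e^(−k₂t)).
e^(−k₁t) = e^(−0.192×5.49) = e^(−1.054) = 0.3485; e^(−k₂t) = e^(−0.3267) = 0.7213.
C_P = 0.192×5.15/(0.0595−0.192) × (0.3485−0.7213) = (-7.463)×(-0.3728) = 2.782 kmol/m³.
C_A = C_{A0}e^(−k₁t) = 1.795 kmol/m³, so C_Q = C_{A0}−C_A−C_P = 0.5729 kmol/m³; C_P/C_Q = 4.86.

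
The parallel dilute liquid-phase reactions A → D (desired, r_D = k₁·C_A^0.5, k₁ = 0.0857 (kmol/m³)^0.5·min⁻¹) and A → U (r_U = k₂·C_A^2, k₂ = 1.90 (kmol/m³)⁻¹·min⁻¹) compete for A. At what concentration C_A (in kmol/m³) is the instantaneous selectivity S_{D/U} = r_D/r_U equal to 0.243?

0.325 kmol/m³

S_{D/U} = (k₁/k₂)·C_A^-1.5 ⇒ C_A = (S·k₂/k₁)^(1/(-1.5)).
= (0.243×1.90/0.0857)^(-0.6667) = (5.387)^(-0.6667) = 0.325 kmol/m³.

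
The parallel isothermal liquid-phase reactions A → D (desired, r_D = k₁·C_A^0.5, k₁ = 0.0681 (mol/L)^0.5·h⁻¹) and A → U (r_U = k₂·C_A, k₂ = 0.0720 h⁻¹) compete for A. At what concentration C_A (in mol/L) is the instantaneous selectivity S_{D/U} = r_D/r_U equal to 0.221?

18.3 mol/L

S_{D/U} = (k₁/k₂)·C_A^-0.5 ⇒ C_A = (S·k₂/k₁)^(-2).
= (0.221×0.0720/0.0681)^(-2) = (0.2337)^(-2) = 18.3 mol/L.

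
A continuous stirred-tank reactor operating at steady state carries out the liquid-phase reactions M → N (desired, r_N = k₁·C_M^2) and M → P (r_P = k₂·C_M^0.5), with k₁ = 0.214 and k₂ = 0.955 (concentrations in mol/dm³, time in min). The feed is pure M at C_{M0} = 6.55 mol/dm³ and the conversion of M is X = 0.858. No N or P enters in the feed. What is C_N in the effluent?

Exit C_M = C_{M0}(1−X) = 6.55×0.142 = 0.9301 mol/dm³.
In a CSTR the entire volume is at exit conditions, so r_N = 0.214×0.9301^2 = 0.1851 and r_P = 0.955×0.9301^0.5 = 0.9210.
Fraction of consumed M going to N: r_N/(r_N+r_P) = 0.1674.
C_N = 0.1674·C_{M0}·X = 0.1674×6.55×0.858 = 0.941 mol/dm³.

0.941 mol/dm³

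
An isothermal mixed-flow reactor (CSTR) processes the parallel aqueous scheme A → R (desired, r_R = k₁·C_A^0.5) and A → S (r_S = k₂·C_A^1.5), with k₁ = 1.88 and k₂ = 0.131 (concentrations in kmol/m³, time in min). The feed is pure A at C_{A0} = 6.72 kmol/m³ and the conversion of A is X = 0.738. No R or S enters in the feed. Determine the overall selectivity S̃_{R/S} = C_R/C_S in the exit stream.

Exit C_A = C_{A0}(1−X) = 6.72×0.262 = 1.761 kmol/m³.
In a CSTR the entire volume is at exit conditions, so r_R = 1.88×1.761^0.5 = 2.495 and r_S = 0.131×1.761^1.5 = 0.3060.
Overall selectivity = C_R/C_S = r_Rτ/(r_Sτ) = r_R/r_S = 8.15.

8.15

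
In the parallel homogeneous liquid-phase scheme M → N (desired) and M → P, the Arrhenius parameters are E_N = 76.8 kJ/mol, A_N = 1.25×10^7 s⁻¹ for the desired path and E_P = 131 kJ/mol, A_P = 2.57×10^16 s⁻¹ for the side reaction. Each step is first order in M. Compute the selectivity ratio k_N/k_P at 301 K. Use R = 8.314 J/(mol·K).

1.24

With equal orders, S_{N/P} = k_N/k_P = (A_N/A_P)·exp[(E_P−E_N)/(RT)].
(E_P−E_N)/(RT) = (131−76.8)×10³/(8.314×301) = 54200/2503 = 21.66.
k_N/k_P = (1.25×10^7/2.57×10^16)·exp(21.66) = 4.864×10^-10 × 2.547×10^9 = 1.24.
Since E_N < E_P, lowering the temperature improves selectivity toward N.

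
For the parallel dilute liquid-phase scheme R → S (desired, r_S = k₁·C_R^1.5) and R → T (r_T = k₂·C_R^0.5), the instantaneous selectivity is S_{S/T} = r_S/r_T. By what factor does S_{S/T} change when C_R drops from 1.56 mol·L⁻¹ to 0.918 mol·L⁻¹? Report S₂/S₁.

S_{S/T} = (k₁/k₂)·C_R, so S₂/S₁ = (C_{R,2}/C_{R,1}).
= 0.918/1.56 = 0.588.
Selectivity toward S falls as C_R falls — high-concentration operation is favoured.

0.588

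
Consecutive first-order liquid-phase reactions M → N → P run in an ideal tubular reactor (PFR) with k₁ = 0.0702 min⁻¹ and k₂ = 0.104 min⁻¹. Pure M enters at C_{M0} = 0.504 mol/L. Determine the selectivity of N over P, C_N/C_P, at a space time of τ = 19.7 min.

Solving the coupled first-order balances gives C_N(τ) = [k₁/(k₂−k₁)]·C_{M0}·(e^(−k₁τ) − e^(−k₂τ)).
e^(−k₁τ) = e^(−0.0702×19.7) = e^(−1.383) = 0.2508; e^(−k₂τ) = e^(−2.049) = 0.1289.
C_N = 0.0702×0.504/(0.104−0.0702) × (0.2508−0.1289) = 1.047×0.1220 = 0.1277 mol/L.
C_M = C_{M0}e^(−k₁τ) = 0.1264 mol/L, so C_P = C_{M0}−C_M−C_N = 0.2499 mol/L; C_N/C_P = 0.511.

0.511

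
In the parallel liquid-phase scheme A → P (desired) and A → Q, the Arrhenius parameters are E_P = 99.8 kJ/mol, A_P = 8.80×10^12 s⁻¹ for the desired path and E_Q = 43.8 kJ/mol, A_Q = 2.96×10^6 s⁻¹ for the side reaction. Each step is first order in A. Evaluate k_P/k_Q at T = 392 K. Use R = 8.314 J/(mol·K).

k_P/k_Q = (A_P/A_Q)·exp[−(E_P−E_Q)/(RT)] = (A_P/A_Q)·exp[(E_Q−E_P)/(RT)].
(E_Q−E_P)/(RT) = (43.8−99.8)×10³/(8.314×392) = -56000/3259 = -17.18.
k_P/k_Q = (8.80×10^12/2.96×10^6)·exp(-17.18) = 2.973×10^6 × 3.449×10^-8 = 0.103.

0.103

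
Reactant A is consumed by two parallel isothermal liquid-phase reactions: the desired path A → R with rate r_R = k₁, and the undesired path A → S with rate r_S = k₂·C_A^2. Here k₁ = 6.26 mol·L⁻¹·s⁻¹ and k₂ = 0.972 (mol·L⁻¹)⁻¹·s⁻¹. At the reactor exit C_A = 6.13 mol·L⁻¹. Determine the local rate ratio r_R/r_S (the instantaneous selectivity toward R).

0.171

S_{R/S} = r_R/r_S = (k₁)/(k₂·C_A^2) = (k₁/k₂)·C_A^-2.
= (6.26) / (0.972×6.130^2) = 6.260/36.52 = 0.171.
The undesired path is higher order in A, so low C_A (CSTR or dilute feed) favours R.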